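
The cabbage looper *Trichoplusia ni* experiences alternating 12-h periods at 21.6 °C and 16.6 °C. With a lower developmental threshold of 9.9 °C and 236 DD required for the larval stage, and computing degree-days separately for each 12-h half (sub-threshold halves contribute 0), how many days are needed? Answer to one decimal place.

25.7 days

Day half: max(0, 21.6 − 9.9) × 0.5 = 11.7 × 0.5 = 5.85 DD.
Night half: max(0, 16.6 − 9.9) × 0.5 = 6.7 × 0.5 = 3.35 DD.
Per 24 h: 9.20 DD/day.
Duration = 236 / 9.20 = 25.652 ≈ 25.7 days.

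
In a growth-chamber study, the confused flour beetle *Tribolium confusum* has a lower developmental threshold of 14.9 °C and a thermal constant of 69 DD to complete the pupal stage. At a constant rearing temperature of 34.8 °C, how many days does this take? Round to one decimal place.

3.5 days

Daily accumulation = 34.8 − 14.9 = 19.9 DD/day.
Duration = 69 / 19.9 = 3.467 ≈ 3.5 days.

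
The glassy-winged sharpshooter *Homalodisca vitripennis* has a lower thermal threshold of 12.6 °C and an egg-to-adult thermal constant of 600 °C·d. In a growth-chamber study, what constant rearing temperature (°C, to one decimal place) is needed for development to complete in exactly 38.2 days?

Required daily accumulation = 600 / 38.2 = 15.707 DD/day.
T = T_base + 15.707 = 12.6 + 15.707 = 28.307 ≈ 28.3 °C.

28.3 °C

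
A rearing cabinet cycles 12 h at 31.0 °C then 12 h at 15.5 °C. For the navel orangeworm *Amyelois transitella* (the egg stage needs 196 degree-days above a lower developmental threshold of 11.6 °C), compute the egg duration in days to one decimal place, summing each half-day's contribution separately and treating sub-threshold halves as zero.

Day half: max(0, 31.0 − 11.6) × 0.5 = 19.4 × 0.5 = 9.70 DD.
Night half: max(0, 15.5 − 11.6) × 0.5 = 3.9 × 0.5 = 1.95 DD.
Per 24 h: 11.65 DD/day.
Duration = 196 / 11.65 = 16.824 ≈ 16.8 days.

16.8 days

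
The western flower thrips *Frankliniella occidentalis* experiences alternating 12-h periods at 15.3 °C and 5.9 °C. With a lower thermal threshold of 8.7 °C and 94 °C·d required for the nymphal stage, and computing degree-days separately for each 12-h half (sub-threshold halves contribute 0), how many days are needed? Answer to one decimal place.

28.5 days

Day half: max(0, 15.3 − 8.7) × 0.5 = 6.6 × 0.5 = 3.30 DD.
Night half: max(0, 5.9 − 8.7) × 0.5 = 0.0 × 0.5 = 0.00 DD.
Per 24 h: 3.30 DD/day.
Duration = 94 / 3.30 = 28.485 ≈ 28.5 days.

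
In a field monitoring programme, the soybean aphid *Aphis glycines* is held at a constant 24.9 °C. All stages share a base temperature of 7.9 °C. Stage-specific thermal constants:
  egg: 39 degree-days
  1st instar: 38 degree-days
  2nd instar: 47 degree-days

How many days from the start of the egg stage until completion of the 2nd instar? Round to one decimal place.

7.3 days

Daily accumulation at 24.9 °C = 24.9 − 7.9 = 17.0 DD/day.
Total K = 39 + 38 + 47 = 124 DD.
Total duration = 124 / 17.0 = 7.294 ≈ 7.3 days.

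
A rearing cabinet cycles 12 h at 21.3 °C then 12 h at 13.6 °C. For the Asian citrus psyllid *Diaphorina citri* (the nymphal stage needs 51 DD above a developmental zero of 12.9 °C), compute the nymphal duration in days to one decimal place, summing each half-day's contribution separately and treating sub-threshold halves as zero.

Day half: max(0, 21.3 − 12.9) × 0.5 = 8.4 × 0.5 = 4.20 DD.
Night half: max(0, 13.6 − 12.9) × 0.5 = 0.7 × 0.5 = 0.35 DD.
Per 24 h: 4.55 DD/day.
Duration = 51 / 4.55 = 11.209 ≈ 11.2 days.

11.2 days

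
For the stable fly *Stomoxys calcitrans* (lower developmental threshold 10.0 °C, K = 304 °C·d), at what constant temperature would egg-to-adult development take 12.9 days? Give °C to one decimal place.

Required daily accumulation = 304 / 12.9 = 23.566 DD/day.
T = T_base + 23.566 = 10.0 + 23.566 = 33.566 ≈ 33.6 °C.

33.6 °C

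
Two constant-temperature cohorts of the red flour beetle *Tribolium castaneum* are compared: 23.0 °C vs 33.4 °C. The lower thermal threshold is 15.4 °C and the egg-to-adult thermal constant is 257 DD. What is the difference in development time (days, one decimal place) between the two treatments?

19.5 days

At 23.0 °C: 257 / (23.0 − 15.4) = 257 / 7.6 = 33.816 d.
At 33.4 °C: 257 / (33.4 − 15.4) = 257 / 18.0 = 14.278 d.
Difference = |33.816 − 14.278| = 19.538 ≈ 19.5 days.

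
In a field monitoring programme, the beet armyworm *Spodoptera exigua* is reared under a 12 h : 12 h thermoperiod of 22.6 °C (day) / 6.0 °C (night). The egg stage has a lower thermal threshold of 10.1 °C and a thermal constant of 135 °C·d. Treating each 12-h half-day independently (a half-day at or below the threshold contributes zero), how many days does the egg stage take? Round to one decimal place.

Day half: max(0, 22.6 − 10.1) × 0.5 = 12.5 × 0.5 = 6.25 DD.
Night half: max(0, 6.0 − 10.1) × 0.5 = 0.0 × 0.5 = 0.00 DD.
Per 24 h: 6.25 DD/day.
Duration = 135 / 6.25 = 21.600 ≈ 21.6 days.

21.6 days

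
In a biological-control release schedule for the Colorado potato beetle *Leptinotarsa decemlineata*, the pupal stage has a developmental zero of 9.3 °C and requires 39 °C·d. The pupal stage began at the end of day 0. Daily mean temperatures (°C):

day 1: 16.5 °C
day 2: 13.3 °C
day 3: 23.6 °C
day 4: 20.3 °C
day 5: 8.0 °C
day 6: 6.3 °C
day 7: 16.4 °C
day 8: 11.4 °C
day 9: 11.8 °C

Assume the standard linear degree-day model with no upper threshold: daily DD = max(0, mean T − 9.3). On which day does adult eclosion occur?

day 7

Daily DD above 9.3 °C: 7.2, 4.0, 14.3, 11.0, 0.0, 0.0, 7.1, 2.1, 2.5.
Cumulative: 7.2, 11.2, 25.5, 36.5, 36.5, 36.5, 43.6, 45.7, 48.2.
The total first reaches 39 DD on day 7.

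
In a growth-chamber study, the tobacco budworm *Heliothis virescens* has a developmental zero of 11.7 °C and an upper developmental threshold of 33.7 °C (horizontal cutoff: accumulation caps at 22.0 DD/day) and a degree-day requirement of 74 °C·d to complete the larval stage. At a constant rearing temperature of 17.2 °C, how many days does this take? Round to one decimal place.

Daily accumulation = 17.2 − 11.7 = 5.5 DD/day.
Duration = 74 / 5.5 = 13.455 ≈ 13.5 days.

13.5 days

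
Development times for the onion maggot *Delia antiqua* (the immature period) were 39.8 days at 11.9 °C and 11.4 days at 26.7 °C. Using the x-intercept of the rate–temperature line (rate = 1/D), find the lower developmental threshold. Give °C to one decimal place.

6.0 °C

Under the model K = D·(T − T_b), so D₁·(T₁ − T_b) = D₂·(T₂ − T_b).
39.8·(11.9 − T_b) = 11.4·(26.7 − T_b)
T_b = (39.8·11.9 − 11.4·26.7) / (39.8 − 11.4) = 169.24 / 28.4 = 5.959 °C ≈ 6.0 °C.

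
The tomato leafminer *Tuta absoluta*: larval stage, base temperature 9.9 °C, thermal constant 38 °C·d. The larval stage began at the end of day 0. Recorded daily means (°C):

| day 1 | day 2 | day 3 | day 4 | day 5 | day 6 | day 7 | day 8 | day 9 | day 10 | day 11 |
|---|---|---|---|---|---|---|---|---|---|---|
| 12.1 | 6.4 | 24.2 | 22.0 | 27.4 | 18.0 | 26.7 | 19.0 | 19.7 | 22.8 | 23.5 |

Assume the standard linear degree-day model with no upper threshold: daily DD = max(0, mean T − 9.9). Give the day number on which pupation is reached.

day 5

Daily DD above 9.9 °C: 2.2, 0.0, 14.3, 12.1, 17.5, 8.1, 16.8, 9.1, 9.8, 12.9, 13.6.
Cumulative: 2.2, 2.2, 16.5, 28.6, 46.1, 54.2, 71.0, 80.1, 89.9, 102.8, 116.4.
The total first reaches 38 DD on day 5.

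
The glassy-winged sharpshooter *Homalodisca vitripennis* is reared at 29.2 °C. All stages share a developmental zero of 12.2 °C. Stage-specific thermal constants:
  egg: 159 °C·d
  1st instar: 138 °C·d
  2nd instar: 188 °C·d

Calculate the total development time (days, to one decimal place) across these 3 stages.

28.5 days

Daily accumulation at 29.2 °C = 29.2 − 12.2 = 17.0 DD/day.
Total K = 159 + 138 + 188 = 485 DD.
Total duration = 485 / 17.0 = 28.529 ≈ 28.5 days.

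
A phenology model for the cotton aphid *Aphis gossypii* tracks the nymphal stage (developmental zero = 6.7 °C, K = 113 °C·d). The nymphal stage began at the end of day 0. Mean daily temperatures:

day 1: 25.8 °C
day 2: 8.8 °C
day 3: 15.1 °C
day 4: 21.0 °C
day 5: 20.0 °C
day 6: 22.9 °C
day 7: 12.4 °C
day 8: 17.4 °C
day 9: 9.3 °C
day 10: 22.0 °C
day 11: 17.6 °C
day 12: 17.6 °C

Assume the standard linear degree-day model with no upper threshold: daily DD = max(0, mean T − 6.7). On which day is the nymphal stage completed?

day 11

Daily DD above 6.7 °C: 19.1, 2.1, 8.4, 14.3, 13.3, 16.2, 5.7, 10.7, 2.6, 15.3, 10.9, 10.9.
Cumulative: 19.1, 21.2, 29.6, 43.9, 57.2, 73.4, 79.1, 89.8, 92.4, 107.7, 118.6, 129.5.
The total first reaches 113 DD on day 11.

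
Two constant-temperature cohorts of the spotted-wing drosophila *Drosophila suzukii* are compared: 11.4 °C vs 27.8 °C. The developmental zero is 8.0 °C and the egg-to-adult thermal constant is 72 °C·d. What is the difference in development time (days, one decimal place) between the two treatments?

At 11.4 °C: 72 / (11.4 − 8.0) = 72 / 3.4 = 21.176 d.
At 27.8 °C: 72 / (27.8 − 8.0) = 72 / 19.8 = 3.636 d.
Difference = |21.176 − 3.636| = 17.540 ≈ 17.5 days.

17.5 days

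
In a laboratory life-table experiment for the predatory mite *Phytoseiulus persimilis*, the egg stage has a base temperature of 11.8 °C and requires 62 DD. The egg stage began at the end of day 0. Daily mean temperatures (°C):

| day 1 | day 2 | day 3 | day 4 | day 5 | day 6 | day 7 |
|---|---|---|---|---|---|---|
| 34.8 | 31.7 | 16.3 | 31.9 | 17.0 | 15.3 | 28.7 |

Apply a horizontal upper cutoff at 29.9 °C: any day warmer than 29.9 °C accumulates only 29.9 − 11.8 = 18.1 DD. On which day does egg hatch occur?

Daily DD above 11.8 °C (capped at 18.1): 18.1, 18.1, 4.5, 18.1, 5.2, 3.5, 16.9.
Cumulative: 18.1, 36.2, 40.7, 58.8, 64.0, 67.5, 84.4.
The total first reaches 62 DD on day 5.

day 5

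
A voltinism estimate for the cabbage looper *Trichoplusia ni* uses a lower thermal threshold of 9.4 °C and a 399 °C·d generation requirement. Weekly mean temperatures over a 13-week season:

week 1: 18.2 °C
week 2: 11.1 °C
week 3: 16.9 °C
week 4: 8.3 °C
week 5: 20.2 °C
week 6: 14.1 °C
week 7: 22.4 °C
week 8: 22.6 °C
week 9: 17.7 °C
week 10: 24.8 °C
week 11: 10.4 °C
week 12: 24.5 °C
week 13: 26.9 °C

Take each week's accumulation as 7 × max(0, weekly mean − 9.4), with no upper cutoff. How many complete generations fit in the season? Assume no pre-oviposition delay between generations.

Weekly DD (7 × max(0, T̄ − 9.4)): 61.6, 11.9, 52.5, 0.0, 75.6, 32.9, 91.0, 92.4, 58.1, 107.8, 7.0, 105.7, 122.5.
Season total = 819.0 DD.
Complete generations = ⌊819.0 / 399⌋ = 2.

2 generations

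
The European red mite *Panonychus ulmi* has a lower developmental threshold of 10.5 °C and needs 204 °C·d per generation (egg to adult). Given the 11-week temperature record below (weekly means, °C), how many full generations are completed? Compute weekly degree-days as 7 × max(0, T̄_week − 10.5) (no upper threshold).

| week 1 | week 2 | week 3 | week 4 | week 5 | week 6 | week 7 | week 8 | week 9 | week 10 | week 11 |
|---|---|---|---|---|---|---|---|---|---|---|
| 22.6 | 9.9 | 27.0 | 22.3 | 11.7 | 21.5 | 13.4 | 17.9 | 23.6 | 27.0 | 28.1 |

3 generations

Weekly DD (7 × max(0, T̄ − 10.5)): 84.7, 0.0, 115.5, 82.6, 8.4, 77.0, 20.3, 51.8, 91.7, 115.5, 123.2.
Season total = 770.7 DD.
Complete generations = ⌊770.7 / 204⌋ = 3.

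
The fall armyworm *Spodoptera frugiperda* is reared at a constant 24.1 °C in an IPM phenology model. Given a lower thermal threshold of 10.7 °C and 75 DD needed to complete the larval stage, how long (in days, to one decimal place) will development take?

Daily accumulation = 24.1 − 10.7 = 13.4 DD/day.
Duration = 75 / 13.4 = 5.597 ≈ 5.6 days.

5.6 days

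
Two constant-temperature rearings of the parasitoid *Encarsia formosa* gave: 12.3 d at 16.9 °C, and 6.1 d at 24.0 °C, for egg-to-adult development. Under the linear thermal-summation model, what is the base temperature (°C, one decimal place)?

Under the model K = D·(T − T_b), so D₁·(T₁ − T_b) = D₂·(T₂ − T_b).
12.3·(16.9 − T_b) = 6.1·(24.0 − T_b)
T_b = (12.3·16.9 − 6.1·24.0) / (12.3 − 6.1) = 61.47 / 6.2 = 9.915 °C ≈ 9.9 °C.

9.9 °C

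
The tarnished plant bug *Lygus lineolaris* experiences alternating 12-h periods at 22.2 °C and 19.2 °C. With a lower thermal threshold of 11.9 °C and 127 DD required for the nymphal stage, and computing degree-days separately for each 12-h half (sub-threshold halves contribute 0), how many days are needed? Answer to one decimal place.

14.4 days

Day half: max(0, 22.2 − 11.9) × 0.5 = 10.3 × 0.5 = 5.15 DD.
Night half: max(0, 19.2 − 11.9) × 0.5 = 7.3 × 0.5 = 3.65 DD.
Per 24 h: 8.80 DD/day.
Duration = 127 / 8.80 = 14.432 ≈ 14.4 days.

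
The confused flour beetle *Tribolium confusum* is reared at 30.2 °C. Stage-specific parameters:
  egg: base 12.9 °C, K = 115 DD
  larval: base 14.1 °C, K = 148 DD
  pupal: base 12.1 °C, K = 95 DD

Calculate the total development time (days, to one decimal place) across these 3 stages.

egg: 115 / (30.2 − 12.9) = 115 / 17.3 = 6.647 d.
larval: 148 / (30.2 − 14.1) = 148 / 16.1 = 9.193 d.
pupal: 95 / (30.2 − 12.1) = 95 / 18.1 = 5.249 d.
Sum = 21.089 ≈ 21.1 days.

21.1 days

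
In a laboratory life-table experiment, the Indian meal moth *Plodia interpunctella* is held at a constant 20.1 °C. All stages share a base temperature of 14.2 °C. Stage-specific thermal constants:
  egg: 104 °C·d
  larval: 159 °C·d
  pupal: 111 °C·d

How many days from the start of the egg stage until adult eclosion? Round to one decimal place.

Daily accumulation at 20.1 °C = 20.1 − 14.2 = 5.9 DD/day.
Total K = 104 + 159 + 111 = 374 DD.
Total duration = 374 / 5.9 = 63.390 ≈ 63.4 days.

63.4 days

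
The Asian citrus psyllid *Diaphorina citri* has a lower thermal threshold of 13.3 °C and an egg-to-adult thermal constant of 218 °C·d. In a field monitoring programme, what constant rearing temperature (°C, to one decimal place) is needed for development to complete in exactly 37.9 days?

Required daily accumulation = 218 / 37.9 = 5.752 DD/day.
T = T_base + 5.752 = 13.3 + 5.752 = 19.052 ≈ 19.1 °C.

19.1 °C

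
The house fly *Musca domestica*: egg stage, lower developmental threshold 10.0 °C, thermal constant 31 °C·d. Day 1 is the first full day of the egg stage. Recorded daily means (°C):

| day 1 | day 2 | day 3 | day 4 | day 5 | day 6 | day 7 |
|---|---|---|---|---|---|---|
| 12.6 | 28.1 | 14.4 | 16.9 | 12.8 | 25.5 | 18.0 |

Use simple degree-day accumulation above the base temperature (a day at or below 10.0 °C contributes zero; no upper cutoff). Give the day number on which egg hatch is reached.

day 4

Daily DD above 10.0 °C: 2.6, 18.1, 4.4, 6.9, 2.8, 15.5, 8.0.
Cumulative: 2.6, 20.7, 25.1, 32.0, 34.8, 50.3, 58.3.
The total first reaches 31 DD on day 4.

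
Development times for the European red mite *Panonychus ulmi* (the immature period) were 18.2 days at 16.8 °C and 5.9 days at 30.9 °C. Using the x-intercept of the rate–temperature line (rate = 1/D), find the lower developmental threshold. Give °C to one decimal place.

10.0 °C

Equal thermal constants: D₁(T₁ − T_b) = D₂(T₂ − T_b).
18.2·(16.8 − T_b) = 5.9·(30.9 − T_b)
T_b = (18.2·16.8 − 5.9·30.9) / (18.2 − 5.9) = 123.45 / 12.3 = 10.037 °C ≈ 10.0 °C.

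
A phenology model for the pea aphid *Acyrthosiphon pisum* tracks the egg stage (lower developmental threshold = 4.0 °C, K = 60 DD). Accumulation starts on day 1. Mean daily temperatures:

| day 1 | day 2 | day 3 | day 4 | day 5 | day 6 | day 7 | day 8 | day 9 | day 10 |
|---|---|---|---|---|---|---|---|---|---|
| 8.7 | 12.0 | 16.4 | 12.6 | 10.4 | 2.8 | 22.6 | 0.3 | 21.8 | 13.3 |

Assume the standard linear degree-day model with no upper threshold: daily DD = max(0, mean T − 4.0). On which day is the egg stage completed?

Daily DD above 4.0 °C: 4.7, 8.0, 12.4, 8.6, 6.4, 0.0, 18.6, 0.0, 17.8, 9.3.
Cumulative: 4.7, 12.7, 25.1, 33.7, 40.1, 40.1, 58.7, 58.7, 76.5, 85.8.
The total first reaches 60 DD on day 9.

day 9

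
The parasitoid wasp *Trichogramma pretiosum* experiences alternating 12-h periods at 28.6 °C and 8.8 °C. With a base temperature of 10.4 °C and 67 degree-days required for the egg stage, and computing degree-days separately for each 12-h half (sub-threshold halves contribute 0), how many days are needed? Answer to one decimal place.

Day half: max(0, 28.6 − 10.4) × 0.5 = 18.2 × 0.5 = 9.10 DD.
Night half: max(0, 8.8 − 10.4) × 0.5 = 0.0 × 0.5 = 0.00 DD.
Per 24 h: 9.10 DD/day.
Duration = 67 / 9.10 = 7.363 ≈ 7.4 days.

7.4 days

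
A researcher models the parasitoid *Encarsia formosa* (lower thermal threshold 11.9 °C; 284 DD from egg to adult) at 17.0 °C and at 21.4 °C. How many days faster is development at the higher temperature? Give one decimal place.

At 17.0 °C: 284 / (17.0 − 11.9) = 284 / 5.1 = 55.686 d.
At 21.4 °C: 284 / (21.4 − 11.9) = 284 / 9.5 = 29.895 d.
Difference = |55.686 − 29.895| = 25.792 ≈ 25.8 days.

25.8 days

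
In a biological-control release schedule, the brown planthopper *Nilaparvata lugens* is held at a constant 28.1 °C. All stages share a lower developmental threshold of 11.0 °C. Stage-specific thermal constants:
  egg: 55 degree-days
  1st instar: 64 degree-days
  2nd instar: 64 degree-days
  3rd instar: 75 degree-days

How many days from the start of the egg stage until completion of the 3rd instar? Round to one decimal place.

15.1 days

Daily accumulation at 28.1 °C = 28.1 − 11.0 = 17.1 DD/day.
Total K = 55 + 64 + 64 + 75 = 258 DD.
Total duration = 258 / 17.1 = 15.088 ≈ 15.1 days.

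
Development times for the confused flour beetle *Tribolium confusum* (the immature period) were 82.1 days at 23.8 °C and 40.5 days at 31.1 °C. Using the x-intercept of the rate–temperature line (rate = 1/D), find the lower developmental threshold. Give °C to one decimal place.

Linear rate model ⇒ the product D·(T − T_b) is constant across temperatures.
82.1·(23.8 − T_b) = 40.5·(31.1 − T_b)
T_b = (82.1·23.8 − 40.5·31.1) / (82.1 − 40.5) = 694.43 / 41.6 = 16.693 °C ≈ 16.7 °C.

16.7 °C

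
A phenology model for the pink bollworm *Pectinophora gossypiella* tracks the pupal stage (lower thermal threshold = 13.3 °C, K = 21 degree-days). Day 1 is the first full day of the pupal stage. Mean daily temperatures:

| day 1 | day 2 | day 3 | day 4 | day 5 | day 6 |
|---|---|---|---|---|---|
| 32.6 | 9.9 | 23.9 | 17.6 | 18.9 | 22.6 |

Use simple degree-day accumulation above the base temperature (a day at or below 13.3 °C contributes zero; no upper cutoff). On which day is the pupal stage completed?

Daily DD above 13.3 °C: 19.3, 0.0, 10.6, 4.3, 5.6, 9.3.
Cumulative: 19.3, 19.3, 29.9, 34.2, 39.8, 49.1.
The total first reaches 21 DD on day 3.

day 3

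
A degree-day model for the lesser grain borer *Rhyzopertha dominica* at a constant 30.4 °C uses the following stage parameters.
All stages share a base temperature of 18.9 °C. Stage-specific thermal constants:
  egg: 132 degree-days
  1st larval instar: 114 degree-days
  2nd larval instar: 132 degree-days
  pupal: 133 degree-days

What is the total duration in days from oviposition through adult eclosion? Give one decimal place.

Daily accumulation at 30.4 °C = 30.4 − 18.9 = 11.5 DD/day.
Total K = 132 + 114 + 132 + 133 = 511 DD.
Total duration = 511 / 11.5 = 44.435 ≈ 44.4 days.

44.4 days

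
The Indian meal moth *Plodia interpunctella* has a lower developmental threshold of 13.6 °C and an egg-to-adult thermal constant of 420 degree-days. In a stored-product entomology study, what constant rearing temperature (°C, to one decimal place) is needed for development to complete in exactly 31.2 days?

27.1 °C

Required daily accumulation = 420 / 31.2 = 13.462 DD/day.
T = T_base + 13.462 = 13.6 + 13.462 = 27.062 ≈ 27.1 °C.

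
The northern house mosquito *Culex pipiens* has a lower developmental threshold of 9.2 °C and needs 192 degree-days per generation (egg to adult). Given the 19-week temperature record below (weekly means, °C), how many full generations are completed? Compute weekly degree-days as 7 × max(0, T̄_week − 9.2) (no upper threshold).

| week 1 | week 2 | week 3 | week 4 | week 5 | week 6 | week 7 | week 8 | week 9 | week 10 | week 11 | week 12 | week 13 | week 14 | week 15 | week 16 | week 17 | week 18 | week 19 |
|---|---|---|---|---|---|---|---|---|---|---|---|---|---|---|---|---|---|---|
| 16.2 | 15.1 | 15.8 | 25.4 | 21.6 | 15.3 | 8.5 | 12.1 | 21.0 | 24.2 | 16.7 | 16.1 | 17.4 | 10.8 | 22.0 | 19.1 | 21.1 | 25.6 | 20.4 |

Weekly DD (7 × max(0, T̄ − 9.2)): 49.0, 41.3, 46.2, 113.4, 86.8, 42.7, 0.0, 20.3, 82.6, 105.0, 52.5, 48.3, 57.4, 11.2, 89.6, 69.3, 83.3, 114.8, 78.4.
Season total = 1192.1 DD.
Complete generations = ⌊1192.1 / 192⌋ = 6.

6 generations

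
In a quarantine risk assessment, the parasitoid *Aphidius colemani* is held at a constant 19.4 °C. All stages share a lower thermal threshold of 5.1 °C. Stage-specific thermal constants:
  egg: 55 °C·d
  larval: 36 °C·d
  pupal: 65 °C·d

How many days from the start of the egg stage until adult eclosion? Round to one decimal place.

10.9 days

Daily accumulation at 19.4 °C = 19.4 − 5.1 = 14.3 DD/day.
Total K = 55 + 36 + 65 = 156 DD.
Total duration = 156 / 14.3 = 10.909 ≈ 10.9 days.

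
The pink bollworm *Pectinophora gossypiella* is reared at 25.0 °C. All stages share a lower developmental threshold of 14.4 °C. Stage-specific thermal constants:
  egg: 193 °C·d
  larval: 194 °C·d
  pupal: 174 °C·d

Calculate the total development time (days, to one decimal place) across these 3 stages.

Daily accumulation at 25.0 °C = 25.0 − 14.4 = 10.6 DD/day.
Total K = 193 + 194 + 174 = 561 DD.
Total duration = 561 / 10.6 = 52.925 ≈ 52.9 days.

52.9 days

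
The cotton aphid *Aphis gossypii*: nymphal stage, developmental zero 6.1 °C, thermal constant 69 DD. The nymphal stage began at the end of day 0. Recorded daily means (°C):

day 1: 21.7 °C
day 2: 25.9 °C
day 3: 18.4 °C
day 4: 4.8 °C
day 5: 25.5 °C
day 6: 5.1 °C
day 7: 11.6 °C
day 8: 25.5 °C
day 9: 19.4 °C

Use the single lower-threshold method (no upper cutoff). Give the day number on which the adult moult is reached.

Daily DD above 6.1 °C: 15.6, 19.8, 12.3, 0.0, 19.4, 0.0, 5.5, 19.4, 13.3.
Cumulative: 15.6, 35.4, 47.7, 47.7, 67.1, 67.1, 72.6, 92.0, 105.3.
The total first reaches 69 DD on day 7.

day 7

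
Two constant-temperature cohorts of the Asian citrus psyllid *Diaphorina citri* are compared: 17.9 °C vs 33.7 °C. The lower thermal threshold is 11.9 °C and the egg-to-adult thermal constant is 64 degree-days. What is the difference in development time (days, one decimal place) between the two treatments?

7.7 days

At 17.9 °C: 64 / (17.9 − 11.9) = 64 / 6.0 = 10.667 d.
At 33.7 °C: 64 / (33.7 − 11.9) = 64 / 21.8 = 2.936 d.
Difference = |10.667 − 2.936| = 7.731 ≈ 7.7 days.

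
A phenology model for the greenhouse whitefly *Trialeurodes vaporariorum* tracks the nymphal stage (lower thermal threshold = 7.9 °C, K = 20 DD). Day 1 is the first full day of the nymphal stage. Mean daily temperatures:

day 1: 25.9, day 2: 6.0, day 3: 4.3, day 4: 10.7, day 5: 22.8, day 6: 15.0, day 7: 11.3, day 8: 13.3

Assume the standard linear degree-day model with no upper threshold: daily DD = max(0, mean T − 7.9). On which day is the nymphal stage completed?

Daily DD above 7.9 °C: 18.0, 0.0, 0.0, 2.8, 14.9, 7.1, 3.4, 5.4.
Cumulative: 18.0, 18.0, 18.0, 20.8, 35.7, 42.8, 46.2, 51.6.
The total first reaches 20 DD on day 4.

day 4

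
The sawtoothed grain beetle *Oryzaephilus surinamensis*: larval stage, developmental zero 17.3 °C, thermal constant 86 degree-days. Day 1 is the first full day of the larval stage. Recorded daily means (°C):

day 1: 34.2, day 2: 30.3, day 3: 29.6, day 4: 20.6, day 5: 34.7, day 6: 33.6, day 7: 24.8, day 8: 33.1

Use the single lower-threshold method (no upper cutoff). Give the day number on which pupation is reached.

Daily DD above 17.3 °C: 16.9, 13.0, 12.3, 3.3, 17.4, 16.3, 7.5, 15.8.
Cumulative: 16.9, 29.9, 42.2, 45.5, 62.9, 79.2, 86.7, 102.5.
The total first reaches 86 DD on day 7.

day 7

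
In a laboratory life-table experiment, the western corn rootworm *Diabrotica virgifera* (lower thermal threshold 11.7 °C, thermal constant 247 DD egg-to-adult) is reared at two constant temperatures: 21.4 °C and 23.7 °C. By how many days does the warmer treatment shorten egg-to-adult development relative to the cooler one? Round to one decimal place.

4.9 days

At 21.4 °C: 247 / (21.4 − 11.7) = 247 / 9.7 = 25.464 d.
At 23.7 °C: 247 / (23.7 − 11.7) = 247 / 12.0 = 20.583 d.
Difference = |25.464 − 20.583| = 4.881 ≈ 4.9 days.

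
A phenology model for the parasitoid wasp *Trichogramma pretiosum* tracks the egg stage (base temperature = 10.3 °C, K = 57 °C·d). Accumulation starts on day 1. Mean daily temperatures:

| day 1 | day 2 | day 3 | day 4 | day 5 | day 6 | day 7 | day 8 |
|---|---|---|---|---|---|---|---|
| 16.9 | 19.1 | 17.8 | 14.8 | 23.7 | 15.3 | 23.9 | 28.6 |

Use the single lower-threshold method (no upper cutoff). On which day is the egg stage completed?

day 7

Daily DD above 10.3 °C: 6.6, 8.8, 7.5, 4.5, 13.4, 5.0, 13.6, 18.3.
Cumulative: 6.6, 15.4, 22.9, 27.4, 40.8, 45.8, 59.4, 77.7.
The total first reaches 57 DD on day 7.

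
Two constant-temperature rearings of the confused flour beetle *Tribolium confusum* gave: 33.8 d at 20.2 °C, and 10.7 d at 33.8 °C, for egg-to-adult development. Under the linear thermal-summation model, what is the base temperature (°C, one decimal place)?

13.9 °C

Equal thermal constants: D₁(T₁ − T_b) = D₂(T₂ − T_b).
33.8·(20.2 − T_b) = 10.7·(33.8 − T_b)
T_b = (33.8·20.2 − 10.7·33.8) / (33.8 − 10.7) = 321.10 / 23.1 = 13.900 °C ≈ 13.9 °C.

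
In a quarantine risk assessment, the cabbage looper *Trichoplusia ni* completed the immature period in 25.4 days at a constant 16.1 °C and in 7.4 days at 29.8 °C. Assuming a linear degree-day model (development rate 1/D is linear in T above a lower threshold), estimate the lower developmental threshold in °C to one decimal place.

Linear rate model ⇒ the product D·(T − T_b) is constant across temperatures.
25.4·(16.1 − T_b) = 7.4·(29.8 − T_b)
T_b = (25.4·16.1 − 7.4·29.8) / (25.4 − 7.4) = 188.42 / 18.0 = 10.468 °C ≈ 10.5 °C.

10.5 °C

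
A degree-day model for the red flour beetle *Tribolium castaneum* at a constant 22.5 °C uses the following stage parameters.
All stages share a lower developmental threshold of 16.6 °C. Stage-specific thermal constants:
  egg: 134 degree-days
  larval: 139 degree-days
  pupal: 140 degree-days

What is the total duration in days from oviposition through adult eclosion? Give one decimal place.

Daily accumulation at 22.5 °C = 22.5 − 16.6 = 5.9 DD/day.
Total K = 134 + 139 + 140 = 413 DD.
Total duration = 413 / 5.9 = 70.000 ≈ 70.0 days.

70.0 days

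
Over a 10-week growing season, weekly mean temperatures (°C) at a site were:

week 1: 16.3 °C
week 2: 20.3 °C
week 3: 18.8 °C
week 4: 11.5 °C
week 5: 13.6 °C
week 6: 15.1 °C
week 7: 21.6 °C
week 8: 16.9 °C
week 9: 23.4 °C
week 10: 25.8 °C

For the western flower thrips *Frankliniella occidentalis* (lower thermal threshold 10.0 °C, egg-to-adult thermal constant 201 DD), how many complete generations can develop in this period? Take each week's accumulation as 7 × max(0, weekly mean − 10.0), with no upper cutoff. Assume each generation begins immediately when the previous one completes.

Weekly DD (7 × max(0, T̄ − 10.0)): 44.1, 72.1, 61.6, 10.5, 25.2, 35.7, 81.2, 48.3, 93.8, 110.6.
Season total = 583.1 DD.
Complete generations = ⌊583.1 / 201⌋ = 2.

2 generations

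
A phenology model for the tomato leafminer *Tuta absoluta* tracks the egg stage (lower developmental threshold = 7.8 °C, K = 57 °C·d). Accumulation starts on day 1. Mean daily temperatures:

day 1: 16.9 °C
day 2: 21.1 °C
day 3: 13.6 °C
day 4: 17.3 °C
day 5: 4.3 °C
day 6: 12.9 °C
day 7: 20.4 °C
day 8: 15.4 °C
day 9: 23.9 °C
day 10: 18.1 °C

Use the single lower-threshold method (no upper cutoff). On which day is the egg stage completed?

Daily DD above 7.8 °C: 9.1, 13.3, 5.8, 9.5, 0.0, 5.1, 12.6, 7.6, 16.1, 10.3.
Cumulative: 9.1, 22.4, 28.2, 37.7, 37.7, 42.8, 55.4, 63.0, 79.1, 89.4.
The total first reaches 57 DD on day 8.

day 8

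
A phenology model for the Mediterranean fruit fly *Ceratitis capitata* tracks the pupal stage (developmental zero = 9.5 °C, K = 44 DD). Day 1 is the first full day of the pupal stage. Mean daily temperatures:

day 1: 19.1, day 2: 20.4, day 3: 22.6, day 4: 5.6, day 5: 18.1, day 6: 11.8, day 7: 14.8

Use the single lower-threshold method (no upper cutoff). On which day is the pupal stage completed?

day 6

Daily DD above 9.5 °C: 9.6, 10.9, 13.1, 0.0, 8.6, 2.3, 5.3.
Cumulative: 9.6, 20.5, 33.6, 33.6, 42.2, 44.5, 49.8.
The total first reaches 44 DD on day 6.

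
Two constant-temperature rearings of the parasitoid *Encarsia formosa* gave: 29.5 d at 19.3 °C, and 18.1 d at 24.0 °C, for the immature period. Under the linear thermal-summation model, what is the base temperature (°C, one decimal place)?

11.8 °C

Linear rate model ⇒ the product D·(T − T_b) is constant across temperatures.
29.5·(19.3 − T_b) = 18.1·(24.0 − T_b)
T_b = (29.5·19.3 − 18.1·24.0) / (29.5 − 18.1) = 134.95 / 11.4 = 11.838 °C ≈ 11.8 °C.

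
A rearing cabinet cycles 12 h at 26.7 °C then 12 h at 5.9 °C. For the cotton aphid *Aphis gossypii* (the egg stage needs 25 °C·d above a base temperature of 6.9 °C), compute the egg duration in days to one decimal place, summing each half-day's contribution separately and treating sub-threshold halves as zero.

Day half: max(0, 26.7 − 6.9) × 0.5 = 19.8 × 0.5 = 9.90 DD.
Night half: max(0, 5.9 − 6.9) × 0.5 = 0.0 × 0.5 = 0.00 DD.
Per 24 h: 9.90 DD/day.
Duration = 25 / 9.90 = 2.525 ≈ 2.5 days.

2.5 days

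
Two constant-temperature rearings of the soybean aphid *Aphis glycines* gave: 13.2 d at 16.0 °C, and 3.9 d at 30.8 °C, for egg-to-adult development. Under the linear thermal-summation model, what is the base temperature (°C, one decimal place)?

9.8 °C

Equal thermal constants: D₁(T₁ − T_b) = D₂(T₂ − T_b).
13.2·(16.0 − T_b) = 3.9·(30.8 − T_b)
T_b = (13.2·16.0 − 3.9·30.8) / (13.2 − 3.9) = 91.08 / 9.3 = 9.794 °C ≈ 9.8 °C.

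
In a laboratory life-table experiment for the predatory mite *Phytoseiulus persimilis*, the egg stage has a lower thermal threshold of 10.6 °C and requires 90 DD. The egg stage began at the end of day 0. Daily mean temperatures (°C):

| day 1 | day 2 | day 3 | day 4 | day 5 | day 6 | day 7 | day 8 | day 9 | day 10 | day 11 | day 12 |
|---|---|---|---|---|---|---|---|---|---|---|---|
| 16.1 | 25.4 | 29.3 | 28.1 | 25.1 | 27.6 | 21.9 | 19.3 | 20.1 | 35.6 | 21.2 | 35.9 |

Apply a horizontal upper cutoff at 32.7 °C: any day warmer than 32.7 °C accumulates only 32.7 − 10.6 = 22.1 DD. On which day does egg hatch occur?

day 7

Daily DD above 10.6 °C (capped at 22.1): 5.5, 14.8, 18.7, 17.5, 14.5, 17.0, 11.3, 8.7, 9.5, 22.1, 10.6, 22.1.
Cumulative: 5.5, 20.3, 39.0, 56.5, 71.0, 88.0, 99.3, 108.0, 117.5, 139.6, 150.2, 172.3.
The total first reaches 90 DD on day 7.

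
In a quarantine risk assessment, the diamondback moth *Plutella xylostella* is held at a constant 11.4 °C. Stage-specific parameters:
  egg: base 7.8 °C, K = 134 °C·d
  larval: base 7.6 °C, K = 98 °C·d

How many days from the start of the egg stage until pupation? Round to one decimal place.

63.0 days

egg: 134 / (11.4 − 7.8) = 134 / 3.6 = 37.222 d.
larval: 98 / (11.4 − 7.6) = 98 / 3.8 = 25.789 d.
Sum = 63.012 ≈ 63.0 days.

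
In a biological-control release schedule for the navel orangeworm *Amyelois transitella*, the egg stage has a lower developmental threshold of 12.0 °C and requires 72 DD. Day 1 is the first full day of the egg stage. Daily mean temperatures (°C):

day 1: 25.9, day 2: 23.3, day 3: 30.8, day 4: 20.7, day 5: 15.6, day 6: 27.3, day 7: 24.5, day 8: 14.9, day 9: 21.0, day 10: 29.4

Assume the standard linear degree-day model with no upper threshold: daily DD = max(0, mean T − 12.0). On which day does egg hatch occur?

Daily DD above 12.0 °C: 13.9, 11.3, 18.8, 8.7, 3.6, 15.3, 12.5, 2.9, 9.0, 17.4.
Cumulative: 13.9, 25.2, 44.0, 52.7, 56.3, 71.6, 84.1, 87.0, 96.0, 113.4.
The total first reaches 72 DD on day 7.

day 7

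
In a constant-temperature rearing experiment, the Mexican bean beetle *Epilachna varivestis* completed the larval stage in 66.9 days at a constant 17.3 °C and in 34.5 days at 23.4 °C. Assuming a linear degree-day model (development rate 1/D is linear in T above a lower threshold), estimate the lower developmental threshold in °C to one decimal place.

Equal thermal constants: D₁(T₁ − T_b) = D₂(T₂ − T_b).
66.9·(17.3 − T_b) = 34.5·(23.4 − T_b)
T_b = (66.9·17.3 − 34.5·23.4) / (66.9 − 34.5) = 350.07 / 32.4 = 10.805 °C ≈ 10.8 °C.

10.8 °C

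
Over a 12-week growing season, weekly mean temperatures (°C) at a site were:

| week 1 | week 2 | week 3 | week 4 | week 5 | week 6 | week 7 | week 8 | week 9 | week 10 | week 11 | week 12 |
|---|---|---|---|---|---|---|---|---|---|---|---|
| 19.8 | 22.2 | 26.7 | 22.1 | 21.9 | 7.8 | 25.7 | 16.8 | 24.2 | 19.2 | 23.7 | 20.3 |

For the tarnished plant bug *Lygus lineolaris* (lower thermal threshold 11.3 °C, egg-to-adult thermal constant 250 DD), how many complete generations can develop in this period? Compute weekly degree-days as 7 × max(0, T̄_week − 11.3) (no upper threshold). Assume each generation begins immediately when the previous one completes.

3 generations

Weekly DD (7 × max(0, T̄ − 11.3)): 59.5, 76.3, 107.8, 75.6, 74.2, 0.0, 100.8, 38.5, 90.3, 55.3, 86.8, 63.0.
Season total = 828.1 DD.
Complete generations = ⌊828.1 / 250⌋ = 3.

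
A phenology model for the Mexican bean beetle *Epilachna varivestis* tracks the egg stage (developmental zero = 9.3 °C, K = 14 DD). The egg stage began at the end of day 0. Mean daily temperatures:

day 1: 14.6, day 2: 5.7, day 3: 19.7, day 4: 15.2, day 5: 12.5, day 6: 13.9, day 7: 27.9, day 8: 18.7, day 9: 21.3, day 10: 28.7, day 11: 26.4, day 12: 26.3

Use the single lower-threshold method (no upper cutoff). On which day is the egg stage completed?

day 3

Daily DD above 9.3 °C: 5.3, 0.0, 10.4, 5.9, 3.2, 4.6, 18.6, 9.4, 12.0, 19.4, 17.1, 17.0.
Cumulative: 5.3, 5.3, 15.7, 21.6, 24.8, 29.4, 48.0, 57.4, 69.4, 88.8, 105.9, 122.9.
The total first reaches 14 DD on day 3.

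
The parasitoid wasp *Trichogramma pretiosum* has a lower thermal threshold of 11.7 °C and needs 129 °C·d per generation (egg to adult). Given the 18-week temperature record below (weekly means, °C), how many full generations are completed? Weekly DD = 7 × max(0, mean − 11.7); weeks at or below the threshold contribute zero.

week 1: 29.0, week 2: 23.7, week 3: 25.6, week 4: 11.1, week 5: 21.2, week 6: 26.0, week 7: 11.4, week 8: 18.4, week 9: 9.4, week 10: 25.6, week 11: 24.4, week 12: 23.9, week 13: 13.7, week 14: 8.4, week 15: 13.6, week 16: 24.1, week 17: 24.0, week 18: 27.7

8 generations

Weekly DD (7 × max(0, T̄ − 11.7)): 121.1, 84.0, 97.3, 0.0, 66.5, 100.1, 0.0, 46.9, 0.0, 97.3, 88.9, 85.4, 14.0, 0.0, 13.3, 86.8, 86.1, 112.0.
Season total = 1099.7 DD.
Complete generations = ⌊1099.7 / 129⌋ = 8.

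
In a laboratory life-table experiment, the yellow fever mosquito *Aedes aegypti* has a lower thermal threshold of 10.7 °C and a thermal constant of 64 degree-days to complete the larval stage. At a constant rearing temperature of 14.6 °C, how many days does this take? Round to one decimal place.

16.4 days

Daily accumulation = 14.6 − 10.7 = 3.9 DD/day.
Duration = 64 / 3.9 = 16.410 ≈ 16.4 days.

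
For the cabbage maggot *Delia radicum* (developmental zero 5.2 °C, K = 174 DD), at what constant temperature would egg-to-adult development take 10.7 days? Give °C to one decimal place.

21.5 °C

Required daily accumulation = 174 / 10.7 = 16.262 DD/day.
T = T_base + 16.262 = 5.2 + 16.262 = 21.462 ≈ 21.5 °C.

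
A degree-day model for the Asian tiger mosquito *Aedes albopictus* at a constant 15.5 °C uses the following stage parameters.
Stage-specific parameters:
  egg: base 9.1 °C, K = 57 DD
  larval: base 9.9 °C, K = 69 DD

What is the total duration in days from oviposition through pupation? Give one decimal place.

21.2 days

egg: 57 / (15.5 − 9.1) = 57 / 6.4 = 8.906 d.
larval: 69 / (15.5 − 9.9) = 69 / 5.6 = 12.321 d.
Sum = 21.228 ≈ 21.2 days.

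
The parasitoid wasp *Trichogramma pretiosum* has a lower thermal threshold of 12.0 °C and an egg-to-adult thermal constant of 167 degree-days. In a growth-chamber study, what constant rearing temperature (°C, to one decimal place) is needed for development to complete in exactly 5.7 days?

41.3 °C

Required daily accumulation = 167 / 5.7 = 29.298 DD/day.
T = T_base + 29.298 = 12.0 + 29.298 = 41.298 ≈ 41.3 °C.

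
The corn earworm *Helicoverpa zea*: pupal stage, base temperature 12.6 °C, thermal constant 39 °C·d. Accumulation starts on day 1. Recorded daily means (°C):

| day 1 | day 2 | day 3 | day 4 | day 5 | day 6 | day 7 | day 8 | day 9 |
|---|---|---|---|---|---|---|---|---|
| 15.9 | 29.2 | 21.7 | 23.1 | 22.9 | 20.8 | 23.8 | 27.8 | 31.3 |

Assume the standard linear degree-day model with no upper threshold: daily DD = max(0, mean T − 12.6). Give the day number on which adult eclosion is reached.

Daily DD above 12.6 °C: 3.3, 16.6, 9.1, 10.5, 10.3, 8.2, 11.2, 15.2, 18.7.
Cumulative: 3.3, 19.9, 29.0, 39.5, 49.8, 58.0, 69.2, 84.4, 103.1.
The total first reaches 39 DD on day 4.

day 4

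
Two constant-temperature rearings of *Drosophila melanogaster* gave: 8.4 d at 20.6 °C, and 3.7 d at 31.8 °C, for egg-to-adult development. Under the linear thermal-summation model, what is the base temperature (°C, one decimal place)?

Linear rate model ⇒ the product D·(T − T_b) is constant across temperatures.
8.4·(20.6 − T_b) = 3.7·(31.8 − T_b)
T_b = (8.4·20.6 − 3.7·31.8) / (8.4 − 3.7) = 55.38 / 4.7 = 11.783 °C ≈ 11.8 °C.

11.8 °C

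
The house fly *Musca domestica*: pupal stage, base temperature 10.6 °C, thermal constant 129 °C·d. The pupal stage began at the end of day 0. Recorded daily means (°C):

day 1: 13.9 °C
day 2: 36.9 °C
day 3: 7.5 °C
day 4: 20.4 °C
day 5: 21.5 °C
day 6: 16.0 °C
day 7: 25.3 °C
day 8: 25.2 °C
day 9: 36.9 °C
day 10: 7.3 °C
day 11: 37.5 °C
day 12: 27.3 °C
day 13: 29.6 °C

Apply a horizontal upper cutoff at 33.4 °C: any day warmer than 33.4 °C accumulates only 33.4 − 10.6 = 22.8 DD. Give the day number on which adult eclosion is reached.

day 12

Daily DD above 10.6 °C (capped at 22.8): 3.3, 22.8, 0.0, 9.8, 10.9, 5.4, 14.7, 14.6, 22.8, 0.0, 22.8, 16.7, 19.0.
Cumulative: 3.3, 26.1, 26.1, 35.9, 46.8, 52.2, 66.9, 81.5, 104.3, 104.3, 127.1, 143.8, 162.8.
The total first reaches 129 DD on day 12.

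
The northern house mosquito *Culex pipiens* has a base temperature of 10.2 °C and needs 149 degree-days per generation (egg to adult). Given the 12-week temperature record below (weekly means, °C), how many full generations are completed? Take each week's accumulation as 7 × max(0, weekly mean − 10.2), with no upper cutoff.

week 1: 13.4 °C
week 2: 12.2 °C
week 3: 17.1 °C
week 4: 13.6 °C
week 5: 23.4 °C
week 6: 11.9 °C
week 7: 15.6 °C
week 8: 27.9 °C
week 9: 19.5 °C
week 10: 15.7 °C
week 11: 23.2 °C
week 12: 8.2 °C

3 generations

Weekly DD (7 × max(0, T̄ − 10.2)): 22.4, 14.0, 48.3, 23.8, 92.4, 11.9, 37.8, 123.9, 65.1, 38.5, 91.0, 0.0.
Season total = 569.1 DD.
Complete generations = ⌊569.1 / 149⌋ = 3.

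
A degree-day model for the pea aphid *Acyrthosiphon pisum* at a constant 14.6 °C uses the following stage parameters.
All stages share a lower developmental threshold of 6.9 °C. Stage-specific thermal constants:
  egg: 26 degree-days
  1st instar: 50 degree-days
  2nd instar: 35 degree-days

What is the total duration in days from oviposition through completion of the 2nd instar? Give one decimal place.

14.4 days

Daily accumulation at 14.6 °C = 14.6 − 6.9 = 7.7 DD/day.
Total K = 26 + 50 + 35 = 111 DD.
Total duration = 111 / 7.7 = 14.416 ≈ 14.4 days.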